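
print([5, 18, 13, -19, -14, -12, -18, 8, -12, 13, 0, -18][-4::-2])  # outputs [-12, -18, -14, 13, 5]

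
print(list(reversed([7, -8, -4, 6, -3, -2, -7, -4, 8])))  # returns [8, -4, -7, -2, -3, 6, -4, -8, 7]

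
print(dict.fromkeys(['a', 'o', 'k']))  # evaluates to {'a': None, 'o': None, 'k': None}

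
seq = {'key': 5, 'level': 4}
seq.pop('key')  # 5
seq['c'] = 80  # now {'level': 4, 'c': 80}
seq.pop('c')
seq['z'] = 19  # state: {'level': 4, 'z': 19}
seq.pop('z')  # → 19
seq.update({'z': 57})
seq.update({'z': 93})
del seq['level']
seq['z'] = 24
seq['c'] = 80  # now {'z': 24, 'c': 80}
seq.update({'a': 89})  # {'z': 24, 'c': 80, 'a': 89}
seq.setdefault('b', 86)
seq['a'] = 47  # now {'z': 24, 'c': 80, 'a': 47, 'b': 86}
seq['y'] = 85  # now {'z': 24, 'c': 80, 'a': 47, 'b': 86, 'y': 85}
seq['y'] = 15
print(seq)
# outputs {'z': 24, 'c': 80, 'a': 47, 'b': 86, 'y': 15}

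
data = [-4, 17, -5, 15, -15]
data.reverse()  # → [-15, 15, -5, 17, -4]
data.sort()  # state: [-15, -5, -4, 15, 17]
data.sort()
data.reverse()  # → [17, 15, -4, -5, -15]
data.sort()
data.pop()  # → 17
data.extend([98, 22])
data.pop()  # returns 22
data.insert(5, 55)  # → [-15, -5, -4, 15, 98, 55]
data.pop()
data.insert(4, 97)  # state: [-15, -5, -4, 15, 97, 98]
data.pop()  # 98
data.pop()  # 97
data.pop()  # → 15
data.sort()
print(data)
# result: [-15, -5, -4]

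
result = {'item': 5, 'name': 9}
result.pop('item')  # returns 5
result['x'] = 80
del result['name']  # {'x': 80}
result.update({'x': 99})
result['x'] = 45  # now {'x': 45}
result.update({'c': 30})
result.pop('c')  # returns 30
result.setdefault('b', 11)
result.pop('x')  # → 45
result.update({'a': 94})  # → {'b': 11, 'a': 94}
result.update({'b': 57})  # {'b': 57, 'a': 94}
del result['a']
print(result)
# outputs {'b': 57}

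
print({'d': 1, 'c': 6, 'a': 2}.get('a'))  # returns 2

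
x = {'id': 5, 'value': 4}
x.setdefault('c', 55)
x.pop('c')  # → 55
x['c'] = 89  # {'id': 5, 'value': 4, 'c': 89}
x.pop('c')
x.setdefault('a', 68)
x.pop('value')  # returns 4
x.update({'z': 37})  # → {'id': 5, 'a': 68, 'z': 37}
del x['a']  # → {'id': 5, 'z': 37}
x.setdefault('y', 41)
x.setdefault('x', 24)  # 24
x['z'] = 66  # {'id': 5, 'z': 66, 'y': 41, 'x': 24}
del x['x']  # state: {'id': 5, 'z': 66, 'y': 41}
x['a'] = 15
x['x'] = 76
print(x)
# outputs {'id': 5, 'z': 66, 'y': 41, 'a': 15, 'x': 76}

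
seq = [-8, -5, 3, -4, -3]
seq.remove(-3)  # [-8, -5, 3, -4]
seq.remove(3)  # [-8, -5, -4]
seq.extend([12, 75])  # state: [-8, -5, -4, 12, 75]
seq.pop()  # 75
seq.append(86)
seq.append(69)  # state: [-8, -5, -4, 12, 86, 69]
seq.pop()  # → 69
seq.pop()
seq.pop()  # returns 12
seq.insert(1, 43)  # [-8, 43, -5, -4]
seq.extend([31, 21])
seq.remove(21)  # [-8, 43, -5, -4, 31]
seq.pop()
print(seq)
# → [-8, 43, -5, -4]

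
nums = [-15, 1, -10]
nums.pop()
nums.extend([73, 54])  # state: [-15, 1, 73, 54]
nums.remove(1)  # [-15, 73, 54]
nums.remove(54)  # [-15, 73]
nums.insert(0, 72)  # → [72, -15, 73]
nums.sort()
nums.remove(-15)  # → [72, 73]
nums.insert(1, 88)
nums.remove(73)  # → [72, 88]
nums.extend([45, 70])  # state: [72, 88, 45, 70]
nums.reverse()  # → [70, 45, 88, 72]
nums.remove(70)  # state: [45, 88, 72]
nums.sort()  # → [45, 72, 88]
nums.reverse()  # [88, 72, 45]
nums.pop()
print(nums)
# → [88, 72]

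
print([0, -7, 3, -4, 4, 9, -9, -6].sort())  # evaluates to None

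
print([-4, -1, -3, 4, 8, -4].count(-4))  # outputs 2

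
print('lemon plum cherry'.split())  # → ['lemon', 'plum', 'cherry']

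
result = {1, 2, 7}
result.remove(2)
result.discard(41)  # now {1, 7}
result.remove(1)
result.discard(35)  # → {7}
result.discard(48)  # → {7}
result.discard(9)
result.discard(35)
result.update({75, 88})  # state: {7, 75, 88}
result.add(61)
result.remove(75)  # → {7, 61, 88}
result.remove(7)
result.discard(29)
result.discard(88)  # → {61}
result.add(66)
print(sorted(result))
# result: [61, 66]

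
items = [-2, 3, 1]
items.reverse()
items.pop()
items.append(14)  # [1, 3, 14]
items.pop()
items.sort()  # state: [1, 3]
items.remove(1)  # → [3]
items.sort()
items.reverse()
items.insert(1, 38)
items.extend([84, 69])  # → [3, 38, 84, 69]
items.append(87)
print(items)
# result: [3, 38, 84, 69, 87]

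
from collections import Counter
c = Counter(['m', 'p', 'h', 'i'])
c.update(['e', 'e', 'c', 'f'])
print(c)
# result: Counter({'e': 2, 'm': 1, 'p': 1, 'h': 1, 'i': 1, 'c': 1, 'f': 1})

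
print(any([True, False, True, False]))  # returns True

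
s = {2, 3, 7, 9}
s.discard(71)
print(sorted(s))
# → [2, 3, 7, 9]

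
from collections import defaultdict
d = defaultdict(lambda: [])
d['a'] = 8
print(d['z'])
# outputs []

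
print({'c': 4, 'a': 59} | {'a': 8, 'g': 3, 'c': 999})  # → {'c': 999, 'a': 8, 'g': 3}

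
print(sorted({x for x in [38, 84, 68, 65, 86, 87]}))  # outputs [38, 65, 68, 84, 86, 87]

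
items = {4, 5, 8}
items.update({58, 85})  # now {4, 5, 8, 58, 85}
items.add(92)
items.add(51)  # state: {4, 5, 8, 51, 58, 85, 92}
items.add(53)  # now {4, 5, 8, 51, 53, 58, 85, 92}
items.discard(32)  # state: {4, 5, 8, 51, 53, 58, 85, 92}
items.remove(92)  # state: {4, 5, 8, 51, 53, 58, 85}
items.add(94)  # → {4, 5, 8, 51, 53, 58, 85, 94}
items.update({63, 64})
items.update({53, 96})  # {4, 5, 8, 51, 53, 58, 63, 64, 85, 94, 96}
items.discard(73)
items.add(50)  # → {4, 5, 8, 50, 51, 53, 58, 63, 64, 85, 94, 96}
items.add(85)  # {4, 5, 8, 50, 51, 53, 58, 63, 64, 85, 94, 96}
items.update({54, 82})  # {4, 5, 8, 50, 51, 53, 54, 58, 63, 64, 82, 85, 94, 96}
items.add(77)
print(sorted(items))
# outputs [4, 5, 8, 50, 51, 53, 54, 58, 63, 64, 77, 82, 85, 94, 96]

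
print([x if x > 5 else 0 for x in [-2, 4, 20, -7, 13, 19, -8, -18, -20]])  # [0, 0, 20, 0, 13, 19, 0, 0, 0]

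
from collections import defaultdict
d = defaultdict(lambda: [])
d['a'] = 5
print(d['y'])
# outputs []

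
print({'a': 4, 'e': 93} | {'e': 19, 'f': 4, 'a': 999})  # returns {'a': 999, 'e': 19, 'f': 4}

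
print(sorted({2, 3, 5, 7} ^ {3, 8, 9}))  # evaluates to [2, 5, 7, 8, 9]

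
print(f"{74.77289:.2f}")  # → 74.77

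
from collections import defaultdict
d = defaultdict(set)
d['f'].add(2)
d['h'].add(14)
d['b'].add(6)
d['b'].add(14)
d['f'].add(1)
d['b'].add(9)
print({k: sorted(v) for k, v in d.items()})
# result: {'f': [1, 2], 'h': [14], 'b': [6, 9, 14]}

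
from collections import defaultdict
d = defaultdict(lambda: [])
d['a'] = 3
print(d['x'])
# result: []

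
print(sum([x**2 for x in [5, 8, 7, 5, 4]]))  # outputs 179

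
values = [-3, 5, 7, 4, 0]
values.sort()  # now [-3, 0, 4, 5, 7]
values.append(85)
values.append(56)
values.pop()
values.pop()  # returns 85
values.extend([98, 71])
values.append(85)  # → [-3, 0, 4, 5, 7, 98, 71, 85]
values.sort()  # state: [-3, 0, 4, 5, 7, 71, 85, 98]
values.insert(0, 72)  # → [72, -3, 0, 4, 5, 7, 71, 85, 98]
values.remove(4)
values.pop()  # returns 98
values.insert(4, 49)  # [72, -3, 0, 5, 49, 7, 71, 85]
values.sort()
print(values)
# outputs [-3, 0, 5, 7, 49, 71, 72, 85]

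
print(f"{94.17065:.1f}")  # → 94.2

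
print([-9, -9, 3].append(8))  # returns None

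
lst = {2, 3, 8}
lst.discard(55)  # {2, 3, 8}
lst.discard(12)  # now {2, 3, 8}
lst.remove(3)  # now {2, 8}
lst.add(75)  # {2, 8, 75}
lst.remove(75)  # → {2, 8}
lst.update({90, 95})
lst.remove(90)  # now {2, 8, 95}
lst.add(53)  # {2, 8, 53, 95}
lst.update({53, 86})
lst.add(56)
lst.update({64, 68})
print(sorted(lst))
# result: [2, 8, 53, 56, 64, 68, 86, 95]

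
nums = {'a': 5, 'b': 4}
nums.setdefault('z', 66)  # 66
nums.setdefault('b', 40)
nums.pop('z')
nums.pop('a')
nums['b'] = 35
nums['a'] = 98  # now {'b': 35, 'a': 98}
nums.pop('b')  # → 35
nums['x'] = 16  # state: {'a': 98, 'x': 16}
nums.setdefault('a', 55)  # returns 98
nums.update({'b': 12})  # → {'a': 98, 'x': 16, 'b': 12}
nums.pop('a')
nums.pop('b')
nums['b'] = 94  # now {'x': 16, 'b': 94}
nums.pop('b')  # 94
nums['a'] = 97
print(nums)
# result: {'x': 16, 'a': 97}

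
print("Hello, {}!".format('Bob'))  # Hello, Bob!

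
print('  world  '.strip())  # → world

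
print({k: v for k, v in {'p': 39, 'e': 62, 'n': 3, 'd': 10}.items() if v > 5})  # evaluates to {'p': 39, 'e': 62, 'd': 10}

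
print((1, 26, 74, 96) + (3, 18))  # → (1, 26, 74, 96, 3, 18)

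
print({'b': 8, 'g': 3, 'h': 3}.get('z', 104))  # 104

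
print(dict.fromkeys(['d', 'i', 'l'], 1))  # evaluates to {'d': 1, 'i': 1, 'l': 1}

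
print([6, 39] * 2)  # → [6, 39, 6, 39]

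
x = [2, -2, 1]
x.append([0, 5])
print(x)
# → [2, -2, 1, [0, 5]]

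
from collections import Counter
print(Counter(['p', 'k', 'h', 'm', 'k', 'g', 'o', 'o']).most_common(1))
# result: [('k', 2)]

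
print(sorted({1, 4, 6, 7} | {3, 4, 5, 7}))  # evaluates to [1, 3, 4, 5, 6, 7]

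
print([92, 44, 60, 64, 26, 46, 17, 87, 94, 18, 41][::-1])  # [41, 18, 94, 87, 17, 46, 26, 64, 60, 44, 92]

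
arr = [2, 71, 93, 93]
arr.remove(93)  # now [2, 71, 93]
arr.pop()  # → 93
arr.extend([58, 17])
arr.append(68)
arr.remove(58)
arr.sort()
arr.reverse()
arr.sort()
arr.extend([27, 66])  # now [2, 17, 68, 71, 27, 66]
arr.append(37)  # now [2, 17, 68, 71, 27, 66, 37]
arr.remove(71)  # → [2, 17, 68, 27, 66, 37]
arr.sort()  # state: [2, 17, 27, 37, 66, 68]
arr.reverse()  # [68, 66, 37, 27, 17, 2]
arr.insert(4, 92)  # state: [68, 66, 37, 27, 92, 17, 2]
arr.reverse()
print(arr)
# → [2, 17, 92, 27, 37, 66, 68]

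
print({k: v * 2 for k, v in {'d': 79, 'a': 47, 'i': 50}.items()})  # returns {'d': 158, 'a': 94, 'i': 100}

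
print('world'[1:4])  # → orl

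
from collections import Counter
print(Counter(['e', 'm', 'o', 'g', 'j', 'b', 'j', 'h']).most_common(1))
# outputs [('j', 2)]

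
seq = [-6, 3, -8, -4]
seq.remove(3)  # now [-6, -8, -4]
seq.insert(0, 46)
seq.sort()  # [-8, -6, -4, 46]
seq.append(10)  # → [-8, -6, -4, 46, 10]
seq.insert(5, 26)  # [-8, -6, -4, 46, 10, 26]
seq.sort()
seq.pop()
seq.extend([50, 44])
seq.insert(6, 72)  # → [-8, -6, -4, 10, 26, 50, 72, 44]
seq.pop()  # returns 44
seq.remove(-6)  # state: [-8, -4, 10, 26, 50, 72]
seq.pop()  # 72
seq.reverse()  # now [50, 26, 10, -4, -8]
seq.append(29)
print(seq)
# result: [50, 26, 10, -4, -8, 29]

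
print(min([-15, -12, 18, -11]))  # -15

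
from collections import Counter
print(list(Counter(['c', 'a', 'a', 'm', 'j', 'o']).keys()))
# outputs ['c', 'a', 'm', 'j', 'o']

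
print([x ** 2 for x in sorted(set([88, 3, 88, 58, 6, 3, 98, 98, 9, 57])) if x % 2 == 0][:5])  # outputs [36, 3364, 7744, 9604]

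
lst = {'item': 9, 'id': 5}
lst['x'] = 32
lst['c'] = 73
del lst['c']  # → {'item': 9, 'id': 5, 'x': 32}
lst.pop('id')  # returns 5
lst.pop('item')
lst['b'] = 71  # {'x': 32, 'b': 71}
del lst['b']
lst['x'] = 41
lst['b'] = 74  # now {'x': 41, 'b': 74}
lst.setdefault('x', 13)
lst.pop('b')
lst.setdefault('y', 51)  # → 51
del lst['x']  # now {'y': 51}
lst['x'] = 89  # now {'y': 51, 'x': 89}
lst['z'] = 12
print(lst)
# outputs {'y': 51, 'x': 89, 'z': 12}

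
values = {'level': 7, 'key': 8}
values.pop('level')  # 7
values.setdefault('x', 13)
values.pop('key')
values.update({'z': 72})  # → {'x': 13, 'z': 72}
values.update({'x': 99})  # {'x': 99, 'z': 72}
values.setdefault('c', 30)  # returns 30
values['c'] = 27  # {'x': 99, 'z': 72, 'c': 27}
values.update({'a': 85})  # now {'x': 99, 'z': 72, 'c': 27, 'a': 85}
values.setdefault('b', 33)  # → 33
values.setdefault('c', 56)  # 27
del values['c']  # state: {'x': 99, 'z': 72, 'a': 85, 'b': 33}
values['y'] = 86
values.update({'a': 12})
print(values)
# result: {'x': 99, 'z': 72, 'a': 12, 'b': 33, 'y': 86}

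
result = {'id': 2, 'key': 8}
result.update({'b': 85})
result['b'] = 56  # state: {'id': 2, 'key': 8, 'b': 56}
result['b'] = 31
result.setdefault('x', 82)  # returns 82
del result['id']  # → {'key': 8, 'b': 31, 'x': 82}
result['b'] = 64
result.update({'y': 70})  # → {'key': 8, 'b': 64, 'x': 82, 'y': 70}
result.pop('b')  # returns 64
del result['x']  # {'key': 8, 'y': 70}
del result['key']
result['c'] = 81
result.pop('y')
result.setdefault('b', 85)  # 85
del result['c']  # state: {'b': 85}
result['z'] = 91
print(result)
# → {'b': 85, 'z': 91}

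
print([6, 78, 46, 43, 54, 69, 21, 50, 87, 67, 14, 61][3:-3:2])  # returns [43, 69, 50]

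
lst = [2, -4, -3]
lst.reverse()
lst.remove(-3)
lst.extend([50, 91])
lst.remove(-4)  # [2, 50, 91]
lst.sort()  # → [2, 50, 91]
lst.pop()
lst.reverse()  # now [50, 2]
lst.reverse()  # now [2, 50]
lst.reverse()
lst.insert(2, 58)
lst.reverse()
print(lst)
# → [58, 2, 50]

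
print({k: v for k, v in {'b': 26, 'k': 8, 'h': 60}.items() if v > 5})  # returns {'b': 26, 'k': 8, 'h': 60}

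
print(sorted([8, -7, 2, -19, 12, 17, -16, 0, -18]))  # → [-19, -18, -16, -7, 0, 2, 8, 12, 17]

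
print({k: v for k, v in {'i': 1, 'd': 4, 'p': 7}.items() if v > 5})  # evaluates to {'p': 7}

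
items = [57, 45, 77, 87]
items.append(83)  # [57, 45, 77, 87, 83]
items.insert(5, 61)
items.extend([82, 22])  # [57, 45, 77, 87, 83, 61, 82, 22]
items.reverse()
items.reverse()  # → [57, 45, 77, 87, 83, 61, 82, 22]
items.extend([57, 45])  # [57, 45, 77, 87, 83, 61, 82, 22, 57, 45]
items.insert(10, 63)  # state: [57, 45, 77, 87, 83, 61, 82, 22, 57, 45, 63]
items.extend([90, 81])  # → [57, 45, 77, 87, 83, 61, 82, 22, 57, 45, 63, 90, 81]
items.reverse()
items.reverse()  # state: [57, 45, 77, 87, 83, 61, 82, 22, 57, 45, 63, 90, 81]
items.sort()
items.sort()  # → [22, 45, 45, 57, 57, 61, 63, 77, 81, 82, 83, 87, 90]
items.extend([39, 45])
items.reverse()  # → [45, 39, 90, 87, 83, 82, 81, 77, 63, 61, 57, 57, 45, 45, 22]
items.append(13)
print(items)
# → [45, 39, 90, 87, 83, 82, 81, 77, 63, 61, 57, 57, 45, 45, 22, 13]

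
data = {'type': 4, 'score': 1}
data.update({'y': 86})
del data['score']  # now {'type': 4, 'y': 86}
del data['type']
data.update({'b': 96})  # {'y': 86, 'b': 96}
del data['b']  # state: {'y': 86}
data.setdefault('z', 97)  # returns 97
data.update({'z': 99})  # {'y': 86, 'z': 99}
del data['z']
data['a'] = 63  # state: {'y': 86, 'a': 63}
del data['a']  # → {'y': 86}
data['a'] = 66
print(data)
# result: {'y': 86, 'a': 66}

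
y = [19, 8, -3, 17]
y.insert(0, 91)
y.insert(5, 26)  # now [91, 19, 8, -3, 17, 26]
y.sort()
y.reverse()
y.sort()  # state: [-3, 8, 17, 19, 26, 91]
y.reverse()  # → [91, 26, 19, 17, 8, -3]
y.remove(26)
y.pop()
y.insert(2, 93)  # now [91, 19, 93, 17, 8]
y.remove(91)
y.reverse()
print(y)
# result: [8, 17, 93, 19]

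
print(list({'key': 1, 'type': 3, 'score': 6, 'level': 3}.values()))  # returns [1, 3, 6, 3]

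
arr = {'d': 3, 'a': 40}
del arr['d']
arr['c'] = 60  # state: {'a': 40, 'c': 60}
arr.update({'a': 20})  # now {'a': 20, 'c': 60}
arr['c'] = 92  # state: {'a': 20, 'c': 92}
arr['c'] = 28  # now {'a': 20, 'c': 28}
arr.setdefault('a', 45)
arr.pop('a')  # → 20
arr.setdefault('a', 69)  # 69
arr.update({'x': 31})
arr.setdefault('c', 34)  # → 28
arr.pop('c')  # 28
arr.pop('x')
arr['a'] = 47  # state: {'a': 47}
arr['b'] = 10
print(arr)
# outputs {'a': 47, 'b': 10}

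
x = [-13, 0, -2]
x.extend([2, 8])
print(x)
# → [-13, 0, -2, 2, 8]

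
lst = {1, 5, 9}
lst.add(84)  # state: {1, 5, 9, 84}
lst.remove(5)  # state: {1, 9, 84}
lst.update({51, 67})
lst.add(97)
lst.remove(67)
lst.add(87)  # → {1, 9, 51, 84, 87, 97}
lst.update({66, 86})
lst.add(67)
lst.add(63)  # {1, 9, 51, 63, 66, 67, 84, 86, 87, 97}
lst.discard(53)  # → {1, 9, 51, 63, 66, 67, 84, 86, 87, 97}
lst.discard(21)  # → {1, 9, 51, 63, 66, 67, 84, 86, 87, 97}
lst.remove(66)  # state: {1, 9, 51, 63, 67, 84, 86, 87, 97}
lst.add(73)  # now {1, 9, 51, 63, 67, 73, 84, 86, 87, 97}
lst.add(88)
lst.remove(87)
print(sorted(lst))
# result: [1, 9, 51, 63, 67, 73, 84, 86, 88, 97]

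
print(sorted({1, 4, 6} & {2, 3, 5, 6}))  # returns [6]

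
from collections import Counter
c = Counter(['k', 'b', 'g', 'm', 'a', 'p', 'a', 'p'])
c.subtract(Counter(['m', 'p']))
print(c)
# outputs Counter({'a': 2, 'k': 1, 'b': 1, 'g': 1, 'p': 1, 'm': 0})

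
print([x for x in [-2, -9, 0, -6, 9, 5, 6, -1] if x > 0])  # [9, 5, 6]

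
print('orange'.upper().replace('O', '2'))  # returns 2RANGE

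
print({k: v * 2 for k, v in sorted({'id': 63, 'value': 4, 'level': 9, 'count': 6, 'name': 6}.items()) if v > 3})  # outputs {'count': 12, 'id': 126, 'level': 18, 'name': 12, 'value': 8}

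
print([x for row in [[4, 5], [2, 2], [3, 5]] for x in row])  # [4, 5, 2, 2, 3, 5]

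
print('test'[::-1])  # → tset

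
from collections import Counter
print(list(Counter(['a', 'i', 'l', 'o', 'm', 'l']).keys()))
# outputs ['a', 'i', 'l', 'o', 'm']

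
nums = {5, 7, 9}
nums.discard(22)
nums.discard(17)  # {5, 7, 9}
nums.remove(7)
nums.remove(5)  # {9}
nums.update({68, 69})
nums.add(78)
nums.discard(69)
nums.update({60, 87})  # {9, 60, 68, 78, 87}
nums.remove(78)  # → {9, 60, 68, 87}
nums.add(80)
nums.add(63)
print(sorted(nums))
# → [9, 60, 63, 68, 80, 87]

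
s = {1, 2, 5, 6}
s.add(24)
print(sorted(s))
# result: [1, 2, 5, 6, 24]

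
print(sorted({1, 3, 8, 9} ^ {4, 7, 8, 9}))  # [1, 3, 4, 7]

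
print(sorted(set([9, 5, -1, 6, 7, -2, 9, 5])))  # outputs [-2, -1, 5, 6, 7, 9]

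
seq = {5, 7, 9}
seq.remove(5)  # {7, 9}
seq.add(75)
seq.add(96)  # {7, 9, 75, 96}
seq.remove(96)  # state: {7, 9, 75}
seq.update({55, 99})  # {7, 9, 55, 75, 99}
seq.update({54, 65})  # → {7, 9, 54, 55, 65, 75, 99}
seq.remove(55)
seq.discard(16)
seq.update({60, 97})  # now {7, 9, 54, 60, 65, 75, 97, 99}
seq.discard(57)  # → {7, 9, 54, 60, 65, 75, 97, 99}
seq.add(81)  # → {7, 9, 54, 60, 65, 75, 81, 97, 99}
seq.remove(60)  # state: {7, 9, 54, 65, 75, 81, 97, 99}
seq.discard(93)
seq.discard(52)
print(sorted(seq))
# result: [7, 9, 54, 65, 75, 81, 97, 99]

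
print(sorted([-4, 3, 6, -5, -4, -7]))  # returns [-7, -5, -4, -4, 3, 6]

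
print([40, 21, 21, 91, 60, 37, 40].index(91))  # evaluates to 3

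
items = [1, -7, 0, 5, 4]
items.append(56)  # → [1, -7, 0, 5, 4, 56]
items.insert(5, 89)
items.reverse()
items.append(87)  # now [56, 89, 4, 5, 0, -7, 1, 87]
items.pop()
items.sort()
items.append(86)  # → [-7, 0, 1, 4, 5, 56, 89, 86]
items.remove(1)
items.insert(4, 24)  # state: [-7, 0, 4, 5, 24, 56, 89, 86]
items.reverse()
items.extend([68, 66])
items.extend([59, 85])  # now [86, 89, 56, 24, 5, 4, 0, -7, 68, 66, 59, 85]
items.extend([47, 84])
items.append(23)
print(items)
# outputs [86, 89, 56, 24, 5, 4, 0, -7, 68, 66, 59, 85, 47, 84, 23]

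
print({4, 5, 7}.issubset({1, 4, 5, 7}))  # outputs True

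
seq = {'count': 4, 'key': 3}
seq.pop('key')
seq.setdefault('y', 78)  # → 78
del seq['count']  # {'y': 78}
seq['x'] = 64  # {'y': 78, 'x': 64}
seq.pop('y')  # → 78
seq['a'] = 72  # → {'x': 64, 'a': 72}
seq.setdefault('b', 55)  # 55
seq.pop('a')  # 72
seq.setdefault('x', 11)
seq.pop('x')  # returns 64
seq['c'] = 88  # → {'b': 55, 'c': 88}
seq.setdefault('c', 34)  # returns 88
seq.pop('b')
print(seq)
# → {'c': 88}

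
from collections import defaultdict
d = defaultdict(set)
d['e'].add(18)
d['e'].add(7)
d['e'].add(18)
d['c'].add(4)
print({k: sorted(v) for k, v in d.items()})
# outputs {'e': [7, 18], 'c': [4]}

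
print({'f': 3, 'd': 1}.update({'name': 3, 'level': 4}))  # None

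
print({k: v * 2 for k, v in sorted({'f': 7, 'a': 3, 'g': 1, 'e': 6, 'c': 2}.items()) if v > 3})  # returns {'e': 12, 'f': 14}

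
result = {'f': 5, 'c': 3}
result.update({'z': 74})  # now {'f': 5, 'c': 3, 'z': 74}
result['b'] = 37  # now {'f': 5, 'c': 3, 'z': 74, 'b': 37}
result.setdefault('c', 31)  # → 3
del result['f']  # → {'c': 3, 'z': 74, 'b': 37}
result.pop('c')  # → 3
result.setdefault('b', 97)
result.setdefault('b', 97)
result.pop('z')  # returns 74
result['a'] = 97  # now {'b': 37, 'a': 97}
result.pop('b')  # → 37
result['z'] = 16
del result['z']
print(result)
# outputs {'a': 97}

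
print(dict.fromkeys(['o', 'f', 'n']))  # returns {'o': None, 'f': None, 'n': None}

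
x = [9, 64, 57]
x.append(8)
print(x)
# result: [9, 64, 57, 8]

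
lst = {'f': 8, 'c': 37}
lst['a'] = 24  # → {'f': 8, 'c': 37, 'a': 24}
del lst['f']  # {'c': 37, 'a': 24}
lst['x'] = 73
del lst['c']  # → {'a': 24, 'x': 73}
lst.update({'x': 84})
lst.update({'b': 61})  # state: {'a': 24, 'x': 84, 'b': 61}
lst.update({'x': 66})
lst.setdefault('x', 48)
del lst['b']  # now {'a': 24, 'x': 66}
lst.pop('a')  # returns 24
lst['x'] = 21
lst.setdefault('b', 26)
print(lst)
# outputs {'x': 21, 'b': 26}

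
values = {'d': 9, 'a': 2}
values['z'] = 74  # {'d': 9, 'a': 2, 'z': 74}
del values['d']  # {'a': 2, 'z': 74}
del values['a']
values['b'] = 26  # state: {'z': 74, 'b': 26}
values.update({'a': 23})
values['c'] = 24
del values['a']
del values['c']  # {'z': 74, 'b': 26}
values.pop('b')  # 26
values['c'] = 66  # {'z': 74, 'c': 66}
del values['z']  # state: {'c': 66}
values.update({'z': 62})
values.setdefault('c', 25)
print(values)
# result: {'c': 66, 'z': 62}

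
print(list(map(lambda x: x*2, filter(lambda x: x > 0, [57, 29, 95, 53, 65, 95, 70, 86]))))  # [114, 58, 190, 106, 130, 190, 140, 172]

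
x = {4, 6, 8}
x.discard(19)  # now {4, 6, 8}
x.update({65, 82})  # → {4, 6, 8, 65, 82}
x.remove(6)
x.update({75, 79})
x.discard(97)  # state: {4, 8, 65, 75, 79, 82}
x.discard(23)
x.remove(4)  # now {8, 65, 75, 79, 82}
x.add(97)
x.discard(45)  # {8, 65, 75, 79, 82, 97}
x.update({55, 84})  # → {8, 55, 65, 75, 79, 82, 84, 97}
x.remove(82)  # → {8, 55, 65, 75, 79, 84, 97}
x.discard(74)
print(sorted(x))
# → [8, 55, 65, 75, 79, 84, 97]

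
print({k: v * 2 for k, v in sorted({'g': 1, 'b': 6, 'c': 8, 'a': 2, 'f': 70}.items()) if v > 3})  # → {'b': 12, 'c': 16, 'f': 140}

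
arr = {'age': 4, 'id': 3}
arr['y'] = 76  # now {'age': 4, 'id': 3, 'y': 76}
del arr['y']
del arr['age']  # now {'id': 3}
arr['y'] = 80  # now {'id': 3, 'y': 80}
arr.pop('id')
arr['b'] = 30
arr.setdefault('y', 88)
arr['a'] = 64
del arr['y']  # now {'b': 30, 'a': 64}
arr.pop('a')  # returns 64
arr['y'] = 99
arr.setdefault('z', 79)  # 79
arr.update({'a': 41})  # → {'b': 30, 'y': 99, 'z': 79, 'a': 41}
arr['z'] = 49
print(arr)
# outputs {'b': 30, 'y': 99, 'z': 49, 'a': 41}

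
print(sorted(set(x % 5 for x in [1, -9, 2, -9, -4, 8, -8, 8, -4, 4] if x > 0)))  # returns [1, 2, 3, 4]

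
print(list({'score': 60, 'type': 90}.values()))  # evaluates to [60, 90]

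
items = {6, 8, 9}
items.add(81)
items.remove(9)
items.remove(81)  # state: {6, 8}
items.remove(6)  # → {8}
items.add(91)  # {8, 91}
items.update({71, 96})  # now {8, 71, 91, 96}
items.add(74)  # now {8, 71, 74, 91, 96}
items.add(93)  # {8, 71, 74, 91, 93, 96}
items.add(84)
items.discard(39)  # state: {8, 71, 74, 84, 91, 93, 96}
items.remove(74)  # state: {8, 71, 84, 91, 93, 96}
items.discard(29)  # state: {8, 71, 84, 91, 93, 96}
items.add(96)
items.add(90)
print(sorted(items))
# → [8, 71, 84, 90, 91, 93, 96]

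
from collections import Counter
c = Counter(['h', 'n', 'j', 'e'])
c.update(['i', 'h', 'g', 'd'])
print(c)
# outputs Counter({'h': 2, 'n': 1, 'j': 1, 'e': 1, 'i': 1, 'g': 1, 'd': 1})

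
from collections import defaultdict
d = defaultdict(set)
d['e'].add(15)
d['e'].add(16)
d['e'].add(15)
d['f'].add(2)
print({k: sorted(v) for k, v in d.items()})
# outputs {'e': [15, 16], 'f': [2]}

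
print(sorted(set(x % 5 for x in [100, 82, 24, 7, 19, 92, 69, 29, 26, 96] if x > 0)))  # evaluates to [0, 1, 2, 4]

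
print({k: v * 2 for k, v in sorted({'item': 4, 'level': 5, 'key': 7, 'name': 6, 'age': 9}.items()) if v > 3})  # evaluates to {'age': 18, 'item': 8, 'key': 14, 'level': 10, 'name': 12}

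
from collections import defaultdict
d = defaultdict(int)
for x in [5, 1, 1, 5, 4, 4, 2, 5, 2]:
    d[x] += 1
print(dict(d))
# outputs {5: 3, 1: 2, 4: 2, 2: 2}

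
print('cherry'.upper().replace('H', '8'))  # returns C8ERRY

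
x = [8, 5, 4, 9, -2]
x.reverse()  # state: [-2, 9, 4, 5, 8]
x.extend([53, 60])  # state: [-2, 9, 4, 5, 8, 53, 60]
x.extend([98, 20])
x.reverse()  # [20, 98, 60, 53, 8, 5, 4, 9, -2]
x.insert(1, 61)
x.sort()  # [-2, 4, 5, 8, 9, 20, 53, 60, 61, 98]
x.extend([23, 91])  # [-2, 4, 5, 8, 9, 20, 53, 60, 61, 98, 23, 91]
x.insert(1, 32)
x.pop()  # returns 91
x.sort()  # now [-2, 4, 5, 8, 9, 20, 23, 32, 53, 60, 61, 98]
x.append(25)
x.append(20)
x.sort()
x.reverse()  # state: [98, 61, 60, 53, 32, 25, 23, 20, 20, 9, 8, 5, 4, -2]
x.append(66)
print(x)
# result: [98, 61, 60, 53, 32, 25, 23, 20, 20, 9, 8, 5, 4, -2, 66]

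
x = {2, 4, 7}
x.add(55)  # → {2, 4, 7, 55}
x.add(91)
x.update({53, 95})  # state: {2, 4, 7, 53, 55, 91, 95}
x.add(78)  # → {2, 4, 7, 53, 55, 78, 91, 95}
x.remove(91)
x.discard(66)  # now {2, 4, 7, 53, 55, 78, 95}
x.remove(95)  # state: {2, 4, 7, 53, 55, 78}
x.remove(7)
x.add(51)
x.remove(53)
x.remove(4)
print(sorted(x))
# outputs [2, 51, 55, 78]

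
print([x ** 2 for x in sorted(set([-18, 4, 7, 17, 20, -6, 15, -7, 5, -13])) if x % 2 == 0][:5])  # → [324, 36, 16, 400]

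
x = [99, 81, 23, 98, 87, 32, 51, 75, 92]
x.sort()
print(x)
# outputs [23, 32, 51, 75, 81, 87, 92, 98, 99]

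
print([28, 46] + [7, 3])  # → [28, 46, 7, 3]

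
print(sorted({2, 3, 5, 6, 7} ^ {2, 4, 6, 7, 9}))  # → [3, 4, 5, 9]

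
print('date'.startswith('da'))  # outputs True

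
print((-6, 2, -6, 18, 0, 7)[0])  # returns -6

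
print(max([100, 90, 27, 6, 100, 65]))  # 100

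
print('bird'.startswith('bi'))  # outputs True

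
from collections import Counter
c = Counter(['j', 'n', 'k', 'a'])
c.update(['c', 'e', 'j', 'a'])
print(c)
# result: Counter({'j': 2, 'a': 2, 'n': 1, 'k': 1, 'c': 1, 'e': 1})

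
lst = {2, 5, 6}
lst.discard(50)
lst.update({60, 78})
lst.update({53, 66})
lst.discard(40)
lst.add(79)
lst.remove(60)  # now {2, 5, 6, 53, 66, 78, 79}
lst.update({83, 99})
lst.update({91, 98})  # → {2, 5, 6, 53, 66, 78, 79, 83, 91, 98, 99}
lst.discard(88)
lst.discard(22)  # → {2, 5, 6, 53, 66, 78, 79, 83, 91, 98, 99}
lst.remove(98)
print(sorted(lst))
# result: [2, 5, 6, 53, 66, 78, 79, 83, 91, 99]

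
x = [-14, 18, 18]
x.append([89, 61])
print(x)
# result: [-14, 18, 18, [89, 61]]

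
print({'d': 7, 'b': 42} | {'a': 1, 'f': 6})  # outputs {'d': 7, 'b': 42, 'a': 1, 'f': 6}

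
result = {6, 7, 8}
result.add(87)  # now {6, 7, 8, 87}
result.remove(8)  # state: {6, 7, 87}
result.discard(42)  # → {6, 7, 87}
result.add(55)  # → {6, 7, 55, 87}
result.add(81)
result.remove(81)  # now {6, 7, 55, 87}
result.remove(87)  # {6, 7, 55}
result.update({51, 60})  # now {6, 7, 51, 55, 60}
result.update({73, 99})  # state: {6, 7, 51, 55, 60, 73, 99}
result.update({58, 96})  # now {6, 7, 51, 55, 58, 60, 73, 96, 99}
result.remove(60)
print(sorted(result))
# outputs [6, 7, 51, 55, 58, 73, 96, 99]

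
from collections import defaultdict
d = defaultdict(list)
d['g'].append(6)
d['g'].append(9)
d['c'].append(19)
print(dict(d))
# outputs {'g': [6, 9], 'c': [19]}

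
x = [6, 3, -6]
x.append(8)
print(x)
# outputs [6, 3, -6, 8]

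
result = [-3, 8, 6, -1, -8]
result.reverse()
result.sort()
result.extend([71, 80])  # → [-8, -3, -1, 6, 8, 71, 80]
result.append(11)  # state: [-8, -3, -1, 6, 8, 71, 80, 11]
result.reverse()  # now [11, 80, 71, 8, 6, -1, -3, -8]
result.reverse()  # [-8, -3, -1, 6, 8, 71, 80, 11]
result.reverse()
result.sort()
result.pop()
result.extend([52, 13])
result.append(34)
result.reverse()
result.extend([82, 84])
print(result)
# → [34, 13, 52, 71, 11, 8, 6, -1, -3, -8, 82, 84]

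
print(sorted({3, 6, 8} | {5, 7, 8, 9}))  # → [3, 5, 6, 7, 8, 9]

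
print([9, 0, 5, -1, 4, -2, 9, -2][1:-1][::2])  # [0, -1, -2]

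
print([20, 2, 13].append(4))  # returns None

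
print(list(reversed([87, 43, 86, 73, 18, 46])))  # [46, 18, 73, 86, 43, 87]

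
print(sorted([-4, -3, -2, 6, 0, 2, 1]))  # [-4, -3, -2, 0, 1, 2, 6]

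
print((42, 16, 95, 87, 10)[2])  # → 95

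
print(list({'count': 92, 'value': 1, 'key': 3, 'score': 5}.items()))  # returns [('count', 92), ('value', 1), ('key', 3), ('score', 5)]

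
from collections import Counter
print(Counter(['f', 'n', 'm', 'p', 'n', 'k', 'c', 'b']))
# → Counter({'n': 2, 'f': 1, 'm': 1, 'p': 1, 'k': 1, 'c': 1, 'b': 1})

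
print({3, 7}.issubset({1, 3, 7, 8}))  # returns True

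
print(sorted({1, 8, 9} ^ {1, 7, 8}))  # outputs [7, 9]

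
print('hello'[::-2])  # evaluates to olh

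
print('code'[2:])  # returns de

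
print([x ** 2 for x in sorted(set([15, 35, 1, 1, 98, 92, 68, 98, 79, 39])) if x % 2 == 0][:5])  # [4624, 8464, 9604]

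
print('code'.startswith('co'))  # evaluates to True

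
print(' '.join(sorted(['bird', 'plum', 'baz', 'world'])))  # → baz bird plum world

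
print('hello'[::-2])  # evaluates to olh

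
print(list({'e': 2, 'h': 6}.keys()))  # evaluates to ['e', 'h']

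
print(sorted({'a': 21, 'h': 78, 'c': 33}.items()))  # [('a', 21), ('c', 33), ('h', 78)]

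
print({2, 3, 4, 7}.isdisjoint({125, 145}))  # True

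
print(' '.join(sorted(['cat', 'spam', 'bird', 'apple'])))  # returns apple bird cat spam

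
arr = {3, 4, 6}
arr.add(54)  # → {3, 4, 6, 54}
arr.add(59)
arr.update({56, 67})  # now {3, 4, 6, 54, 56, 59, 67}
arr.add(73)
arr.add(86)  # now {3, 4, 6, 54, 56, 59, 67, 73, 86}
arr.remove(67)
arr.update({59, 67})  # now {3, 4, 6, 54, 56, 59, 67, 73, 86}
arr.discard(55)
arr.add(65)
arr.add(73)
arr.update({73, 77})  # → {3, 4, 6, 54, 56, 59, 65, 67, 73, 77, 86}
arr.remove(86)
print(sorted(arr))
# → [3, 4, 6, 54, 56, 59, 65, 67, 73, 77]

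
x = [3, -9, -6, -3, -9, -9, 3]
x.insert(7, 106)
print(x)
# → [3, -9, -6, -3, -9, -9, 3, 106]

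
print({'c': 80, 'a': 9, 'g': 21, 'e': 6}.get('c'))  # 80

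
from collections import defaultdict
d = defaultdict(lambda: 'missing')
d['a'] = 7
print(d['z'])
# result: missing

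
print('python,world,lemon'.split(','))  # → ['python', 'world', 'lemon']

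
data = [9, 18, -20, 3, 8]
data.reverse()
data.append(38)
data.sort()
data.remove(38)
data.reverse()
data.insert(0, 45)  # [45, 18, 9, 8, 3, -20]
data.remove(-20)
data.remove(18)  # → [45, 9, 8, 3]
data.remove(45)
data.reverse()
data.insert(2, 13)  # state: [3, 8, 13, 9]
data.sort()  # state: [3, 8, 9, 13]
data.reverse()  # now [13, 9, 8, 3]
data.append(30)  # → [13, 9, 8, 3, 30]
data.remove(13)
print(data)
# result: [9, 8, 3, 30]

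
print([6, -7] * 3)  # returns [6, -7, 6, -7, 6, -7]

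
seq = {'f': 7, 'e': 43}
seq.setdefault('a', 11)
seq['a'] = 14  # {'f': 7, 'e': 43, 'a': 14}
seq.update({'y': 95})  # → {'f': 7, 'e': 43, 'a': 14, 'y': 95}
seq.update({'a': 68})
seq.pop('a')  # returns 68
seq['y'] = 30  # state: {'f': 7, 'e': 43, 'y': 30}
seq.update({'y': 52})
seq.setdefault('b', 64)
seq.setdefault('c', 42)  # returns 42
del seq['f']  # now {'e': 43, 'y': 52, 'b': 64, 'c': 42}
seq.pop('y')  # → 52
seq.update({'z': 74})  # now {'e': 43, 'b': 64, 'c': 42, 'z': 74}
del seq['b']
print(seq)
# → {'e': 43, 'c': 42, 'z': 74}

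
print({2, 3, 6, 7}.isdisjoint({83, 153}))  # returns True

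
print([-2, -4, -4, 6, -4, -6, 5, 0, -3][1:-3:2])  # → [-4, 6, -6]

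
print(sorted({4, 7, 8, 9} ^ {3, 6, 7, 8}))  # [3, 4, 6, 9]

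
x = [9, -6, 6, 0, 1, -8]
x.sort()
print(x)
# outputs [-8, -6, 0, 1, 6, 9]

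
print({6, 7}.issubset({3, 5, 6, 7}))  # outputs True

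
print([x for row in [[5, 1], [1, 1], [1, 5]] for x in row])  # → [5, 1, 1, 1, 1, 5]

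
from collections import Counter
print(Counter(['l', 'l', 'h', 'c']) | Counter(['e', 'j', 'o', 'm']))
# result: Counter({'l': 2, 'h': 1, 'c': 1, 'e': 1, 'j': 1, 'o': 1, 'm': 1})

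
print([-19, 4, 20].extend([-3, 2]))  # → None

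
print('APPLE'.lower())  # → apple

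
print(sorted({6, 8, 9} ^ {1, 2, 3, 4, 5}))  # [1, 2, 3, 4, 5, 6, 8, 9]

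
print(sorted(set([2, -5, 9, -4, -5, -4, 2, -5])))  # [-5, -4, 2, 9]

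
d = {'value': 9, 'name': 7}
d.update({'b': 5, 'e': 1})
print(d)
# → {'value': 9, 'name': 7, 'b': 5, 'e': 1}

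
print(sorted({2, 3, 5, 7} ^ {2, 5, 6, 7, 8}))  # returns [3, 6, 8]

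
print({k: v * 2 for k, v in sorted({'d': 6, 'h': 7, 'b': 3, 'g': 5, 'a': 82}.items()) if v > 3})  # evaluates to {'a': 164, 'd': 12, 'g': 10, 'h': 14}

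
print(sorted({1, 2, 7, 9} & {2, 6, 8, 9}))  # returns [2, 9]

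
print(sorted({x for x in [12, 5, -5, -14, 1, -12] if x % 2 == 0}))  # [-14, -12, 12]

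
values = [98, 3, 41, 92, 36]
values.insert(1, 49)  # [98, 49, 3, 41, 92, 36]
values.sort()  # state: [3, 36, 41, 49, 92, 98]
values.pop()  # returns 98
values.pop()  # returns 92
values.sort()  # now [3, 36, 41, 49]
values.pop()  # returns 49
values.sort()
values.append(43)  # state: [3, 36, 41, 43]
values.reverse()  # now [43, 41, 36, 3]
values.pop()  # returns 3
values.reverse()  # [36, 41, 43]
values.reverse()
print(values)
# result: [43, 41, 36]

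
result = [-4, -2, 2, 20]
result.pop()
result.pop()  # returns 2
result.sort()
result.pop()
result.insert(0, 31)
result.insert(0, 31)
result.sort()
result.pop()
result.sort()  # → [-4, 31]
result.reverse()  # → [31, -4]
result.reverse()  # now [-4, 31]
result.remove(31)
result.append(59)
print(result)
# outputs [-4, 59]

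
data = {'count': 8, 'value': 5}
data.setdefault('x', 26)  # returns 26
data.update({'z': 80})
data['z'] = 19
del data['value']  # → {'count': 8, 'x': 26, 'z': 19}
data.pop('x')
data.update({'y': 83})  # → {'count': 8, 'z': 19, 'y': 83}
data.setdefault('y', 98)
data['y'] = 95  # {'count': 8, 'z': 19, 'y': 95}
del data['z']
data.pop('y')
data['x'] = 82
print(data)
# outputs {'count': 8, 'x': 82}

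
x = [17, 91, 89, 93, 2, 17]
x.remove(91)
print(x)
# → [17, 89, 93, 2, 17]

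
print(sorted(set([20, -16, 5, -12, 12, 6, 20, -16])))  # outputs [-16, -12, 5, 6, 12, 20]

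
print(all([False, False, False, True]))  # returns False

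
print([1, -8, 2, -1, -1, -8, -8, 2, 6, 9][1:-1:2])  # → [-8, -1, -8, 2]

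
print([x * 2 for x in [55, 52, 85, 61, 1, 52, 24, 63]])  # [110, 104, 170, 122, 2, 104, 48, 126]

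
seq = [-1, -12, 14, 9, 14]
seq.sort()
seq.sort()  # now [-12, -1, 9, 14, 14]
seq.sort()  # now [-12, -1, 9, 14, 14]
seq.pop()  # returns 14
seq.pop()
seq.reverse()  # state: [9, -1, -12]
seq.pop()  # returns -12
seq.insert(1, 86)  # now [9, 86, -1]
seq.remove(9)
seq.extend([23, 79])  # [86, -1, 23, 79]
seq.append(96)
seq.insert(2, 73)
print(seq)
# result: [86, -1, 73, 23, 79, 96]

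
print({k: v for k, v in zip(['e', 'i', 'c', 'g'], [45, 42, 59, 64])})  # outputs {'e': 45, 'i': 42, 'c': 59, 'g': 64}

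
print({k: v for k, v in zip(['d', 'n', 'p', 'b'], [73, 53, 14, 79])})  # {'d': 73, 'n': 53, 'p': 14, 'b': 79}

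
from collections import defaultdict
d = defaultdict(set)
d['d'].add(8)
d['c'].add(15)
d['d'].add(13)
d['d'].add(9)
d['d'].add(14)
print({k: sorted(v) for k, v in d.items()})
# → {'d': [8, 9, 13, 14], 'c': [15]}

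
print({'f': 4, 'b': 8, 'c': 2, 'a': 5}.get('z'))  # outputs None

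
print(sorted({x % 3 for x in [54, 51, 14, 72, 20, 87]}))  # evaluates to [0, 2]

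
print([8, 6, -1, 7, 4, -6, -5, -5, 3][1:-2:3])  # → [6, 4]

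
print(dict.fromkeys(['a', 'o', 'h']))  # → {'a': None, 'o': None, 'h': None}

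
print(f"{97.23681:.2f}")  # 97.24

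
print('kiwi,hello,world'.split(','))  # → ['kiwi', 'hello', 'world']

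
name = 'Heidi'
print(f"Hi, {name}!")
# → Hi, Heidi!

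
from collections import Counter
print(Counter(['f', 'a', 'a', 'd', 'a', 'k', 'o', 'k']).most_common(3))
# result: [('a', 3), ('k', 2), ('f', 1)]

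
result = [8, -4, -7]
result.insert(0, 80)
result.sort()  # [-7, -4, 8, 80]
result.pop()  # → 80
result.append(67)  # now [-7, -4, 8, 67]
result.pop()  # 67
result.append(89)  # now [-7, -4, 8, 89]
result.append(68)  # [-7, -4, 8, 89, 68]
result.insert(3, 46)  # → [-7, -4, 8, 46, 89, 68]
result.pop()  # 68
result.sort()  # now [-7, -4, 8, 46, 89]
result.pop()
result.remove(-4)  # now [-7, 8, 46]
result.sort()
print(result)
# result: [-7, 8, 46]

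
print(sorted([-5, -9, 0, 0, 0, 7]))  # [-9, -5, 0, 0, 0, 7]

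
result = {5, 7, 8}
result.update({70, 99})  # {5, 7, 8, 70, 99}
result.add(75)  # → {5, 7, 8, 70, 75, 99}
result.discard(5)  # {7, 8, 70, 75, 99}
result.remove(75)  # {7, 8, 70, 99}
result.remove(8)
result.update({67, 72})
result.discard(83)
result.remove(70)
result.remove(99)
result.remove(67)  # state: {7, 72}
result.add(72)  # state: {7, 72}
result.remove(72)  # {7}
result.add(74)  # {7, 74}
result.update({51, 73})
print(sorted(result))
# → [7, 51, 73, 74]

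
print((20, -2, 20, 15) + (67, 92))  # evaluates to (20, -2, 20, 15, 67, 92)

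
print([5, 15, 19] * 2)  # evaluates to [5, 15, 19, 5, 15, 19]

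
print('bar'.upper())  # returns BAR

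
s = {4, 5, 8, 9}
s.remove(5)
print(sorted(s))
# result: [4, 8, 9]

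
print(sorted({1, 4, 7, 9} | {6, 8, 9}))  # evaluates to [1, 4, 6, 7, 8, 9]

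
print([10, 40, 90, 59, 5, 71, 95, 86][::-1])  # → [86, 95, 71, 5, 59, 90, 40, 10]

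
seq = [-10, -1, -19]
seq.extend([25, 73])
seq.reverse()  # [73, 25, -19, -1, -10]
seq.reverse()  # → [-10, -1, -19, 25, 73]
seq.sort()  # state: [-19, -10, -1, 25, 73]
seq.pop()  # 73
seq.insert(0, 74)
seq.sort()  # [-19, -10, -1, 25, 74]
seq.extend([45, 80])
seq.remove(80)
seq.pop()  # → 45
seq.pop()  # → 74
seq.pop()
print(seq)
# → [-19, -10, -1]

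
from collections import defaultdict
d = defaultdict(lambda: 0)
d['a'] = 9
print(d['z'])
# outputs 0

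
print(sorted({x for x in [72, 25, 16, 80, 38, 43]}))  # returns [16, 25, 38, 43, 72, 80]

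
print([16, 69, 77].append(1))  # None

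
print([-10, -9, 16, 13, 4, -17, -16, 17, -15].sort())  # None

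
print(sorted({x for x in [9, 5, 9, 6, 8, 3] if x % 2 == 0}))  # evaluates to [6, 8]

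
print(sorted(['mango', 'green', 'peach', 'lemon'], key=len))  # ['mango', 'green', 'peach', 'lemon']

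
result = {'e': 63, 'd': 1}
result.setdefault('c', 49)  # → 49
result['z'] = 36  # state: {'e': 63, 'd': 1, 'c': 49, 'z': 36}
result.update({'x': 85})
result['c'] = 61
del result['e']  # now {'d': 1, 'c': 61, 'z': 36, 'x': 85}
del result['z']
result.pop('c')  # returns 61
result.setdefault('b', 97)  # 97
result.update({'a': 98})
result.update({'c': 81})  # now {'d': 1, 'x': 85, 'b': 97, 'a': 98, 'c': 81}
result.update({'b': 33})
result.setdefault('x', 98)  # 85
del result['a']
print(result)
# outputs {'d': 1, 'x': 85, 'b': 33, 'c': 81}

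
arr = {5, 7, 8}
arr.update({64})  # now {5, 7, 8, 64}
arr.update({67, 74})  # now {5, 7, 8, 64, 67, 74}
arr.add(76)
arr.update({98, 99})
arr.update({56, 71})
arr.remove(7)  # {5, 8, 56, 64, 67, 71, 74, 76, 98, 99}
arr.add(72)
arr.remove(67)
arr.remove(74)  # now {5, 8, 56, 64, 71, 72, 76, 98, 99}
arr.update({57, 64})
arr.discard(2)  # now {5, 8, 56, 57, 64, 71, 72, 76, 98, 99}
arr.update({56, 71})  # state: {5, 8, 56, 57, 64, 71, 72, 76, 98, 99}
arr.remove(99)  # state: {5, 8, 56, 57, 64, 71, 72, 76, 98}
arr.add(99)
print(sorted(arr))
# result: [5, 8, 56, 57, 64, 71, 72, 76, 98, 99]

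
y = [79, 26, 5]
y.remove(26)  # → [79, 5]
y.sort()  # [5, 79]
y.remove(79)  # [5]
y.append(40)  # [5, 40]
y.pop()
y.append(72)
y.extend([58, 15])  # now [5, 72, 58, 15]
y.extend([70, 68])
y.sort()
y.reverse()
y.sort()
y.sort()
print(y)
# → [5, 15, 58, 68, 70, 72]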